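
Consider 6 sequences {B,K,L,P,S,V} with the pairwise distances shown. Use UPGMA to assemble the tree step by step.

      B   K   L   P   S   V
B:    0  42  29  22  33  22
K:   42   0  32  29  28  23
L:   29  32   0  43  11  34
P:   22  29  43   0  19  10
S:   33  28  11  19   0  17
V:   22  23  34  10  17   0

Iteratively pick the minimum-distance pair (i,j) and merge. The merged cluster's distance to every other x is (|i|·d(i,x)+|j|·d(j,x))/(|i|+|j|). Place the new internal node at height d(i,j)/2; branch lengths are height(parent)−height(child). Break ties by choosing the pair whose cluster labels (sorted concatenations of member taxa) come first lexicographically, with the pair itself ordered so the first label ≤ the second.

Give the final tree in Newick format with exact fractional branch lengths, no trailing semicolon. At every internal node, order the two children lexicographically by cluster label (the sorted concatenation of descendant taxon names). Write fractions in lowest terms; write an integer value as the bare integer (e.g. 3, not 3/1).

step 1: merge (P,V) at d=10; branch lengths P→5, V→5; new cluster PV
  updated: d(B,PV)=22, d(K,PV)=26, d(L,PV)=77/2, d(PV,S)=18
step 2: merge (L,S) at d=11; branch lengths L→11/2, S→11/2; new cluster LS
  updated: d(B,LS)=31, d(K,LS)=30, d(LS,PV)=113/4
step 3: merge (B,PV) at d=22; branch lengths B→11, PV→6; new cluster BPV
  updated: d(BPV,K)=94/3, d(BPV,LS)=175/6
step 4: merge (BPV,LS) at d=175/6; branch lengths BPV→43/12, LS→109/12; new cluster BLPSV
  updated: d(BLPSV,K)=154/5
step 5: merge (BLPSV,K) at d=154/5; branch lengths BLPSV→49/60, K→77/5; new cluster BKLPSV
final tree: (((B:11,(P:5,V:5):6):43/12,(L:11/2,S:11/2):109/12):49/60,K:77/5)
total length: 4013/60

(((B:11,(P:5,V:5):6):43/12,(L:11/2,S:11/2):109/12):49/60,K:77/5)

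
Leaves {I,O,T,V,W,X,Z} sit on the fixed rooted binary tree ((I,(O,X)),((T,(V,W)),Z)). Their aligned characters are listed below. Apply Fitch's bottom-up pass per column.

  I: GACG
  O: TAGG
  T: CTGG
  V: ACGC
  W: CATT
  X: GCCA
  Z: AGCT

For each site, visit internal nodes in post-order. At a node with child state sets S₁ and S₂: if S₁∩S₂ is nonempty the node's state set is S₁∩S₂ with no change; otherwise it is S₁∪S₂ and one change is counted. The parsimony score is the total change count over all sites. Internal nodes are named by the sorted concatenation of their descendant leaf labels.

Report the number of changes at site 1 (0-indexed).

4

[col 0] OX: children O:{T}, X:{G} ∪→ {G,T}; cost 1
[col 0] IOX: children I:{G}, OX:{G,T} ∩→ {G}; cost 0
[col 0] VW: children V:{A}, W:{C} ∪→ {A,C}; cost 1
[col 0] TVW: children T:{C}, VW:{A,C} ∩→ {C}; cost 0
[col 0] TVWZ: children TVW:{C}, Z:{A} ∪→ {A,C}; cost 1
[col 0] IOTVWXZ: children IOX:{G}, TVWZ:{A,C} ∪→ {A,C,G}; cost 1
[col 1] OX: children O:{A}, X:{C} ∪→ {A,C}; cost 1
[col 1] IOX: children I:{A}, OX:{A,C} ∩→ {A}; cost 0
[col 1] VW: children V:{C}, W:{A} ∪→ {A,C}; cost 1
[col 1] TVW: children T:{T}, VW:{A,C} ∪→ {A,C,T}; cost 1
[col 1] TVWZ: children TVW:{A,C,T}, Z:{G} ∪→ {A,C,G,T}; cost 1
[col 1] IOTVWXZ: children IOX:{A}, TVWZ:{A,C,G,T} ∩→ {A}; cost 0
[col 2] OX: children O:{G}, X:{C} ∪→ {C,G}; cost 1
[col 2] IOX: children I:{C}, OX:{C,G} ∩→ {C}; cost 0
[col 2] VW: children V:{G}, W:{T} ∪→ {G,T}; cost 1
[col 2] TVW: children T:{G}, VW:{G,T} ∩→ {G}; cost 0
[col 2] TVWZ: children TVW:{G}, Z:{C} ∪→ {C,G}; cost 1
[col 2] IOTVWXZ: children IOX:{C}, TVWZ:{C,G} ∩→ {C}; cost 0
[col 3] OX: children O:{G}, X:{A} ∪→ {A,G}; cost 1
[col 3] IOX: children I:{G}, OX:{A,G} ∩→ {G}; cost 0
[col 3] VW: children V:{C}, W:{T} ∪→ {C,T}; cost 1
[col 3] TVW: children T:{G}, VW:{C,T} ∪→ {C,G,T}; cost 1
[col 3] TVWZ: children TVW:{C,G,T}, Z:{T} ∩→ {T}; cost 0
[col 3] IOTVWXZ: children IOX:{G}, TVWZ:{T} ∪→ {G,T}; cost 1
per-site changes: [4, 4, 3, 4]; total = 15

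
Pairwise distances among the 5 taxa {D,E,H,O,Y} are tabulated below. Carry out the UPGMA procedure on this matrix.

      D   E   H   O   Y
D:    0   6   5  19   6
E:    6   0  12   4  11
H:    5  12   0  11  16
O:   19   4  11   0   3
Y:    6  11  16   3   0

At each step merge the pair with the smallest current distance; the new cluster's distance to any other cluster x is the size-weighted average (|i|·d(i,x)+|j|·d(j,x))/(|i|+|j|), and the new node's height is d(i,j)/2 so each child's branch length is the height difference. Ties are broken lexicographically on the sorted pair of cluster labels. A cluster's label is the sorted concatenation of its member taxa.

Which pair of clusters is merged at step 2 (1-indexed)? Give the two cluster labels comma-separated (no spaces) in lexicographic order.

D,H

iteration 1: select O,Y (d=3); attach at lengths (3/2, 3/2); label the merged cluster OY
  updated: d(D,OY)=25/2, d(E,OY)=15/2, d(H,OY)=27/2
iteration 2: select D,H (d=5); attach at lengths (5/2, 5/2); label the merged cluster DH
  updated: d(DH,E)=9, d(DH,OY)=13
iteration 3: select E,OY (d=15/2); attach at lengths (15/4, 9/4); label the merged cluster EOY
  updated: d(DH,EOY)=35/3
iteration 4: select DH,EOY (d=35/3); attach at lengths (10/3, 25/12); label the merged cluster DEHOY
final tree: ((D:5/2,H:5/2):10/3,(E:15/4,(O:3/2,Y:3/2):9/4):25/12)
total length: 233/12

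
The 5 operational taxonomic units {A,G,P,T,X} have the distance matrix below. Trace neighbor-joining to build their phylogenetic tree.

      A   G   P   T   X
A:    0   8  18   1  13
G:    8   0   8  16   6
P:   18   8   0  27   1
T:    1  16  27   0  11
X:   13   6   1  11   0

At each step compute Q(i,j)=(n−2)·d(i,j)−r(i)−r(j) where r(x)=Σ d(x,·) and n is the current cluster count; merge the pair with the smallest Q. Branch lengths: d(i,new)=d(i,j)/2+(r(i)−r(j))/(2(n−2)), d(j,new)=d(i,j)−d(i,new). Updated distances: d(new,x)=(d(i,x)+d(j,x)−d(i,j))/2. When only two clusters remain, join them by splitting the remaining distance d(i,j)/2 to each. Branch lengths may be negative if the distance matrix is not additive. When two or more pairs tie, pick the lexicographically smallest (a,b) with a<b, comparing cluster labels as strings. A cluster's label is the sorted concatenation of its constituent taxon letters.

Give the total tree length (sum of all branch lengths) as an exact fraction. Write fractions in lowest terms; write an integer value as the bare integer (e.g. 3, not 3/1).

1. join A+T (d=1, Q=-92) ⇒ AT; edges |A|=-2, |T|=3
  updated: d(AT,G)=23/2, d(AT,P)=22, d(AT,X)=23/2
2. join AT+G (d=23/2, Q=-95/2) ⇒ AGT; edges |AT|=85/8, |G|=7/8
  updated: d(AGT,P)=37/4, d(AGT,X)=3
3. join AGT+P (d=37/4, Q=-53/4) ⇒ AGPT; edges |AGT|=45/8, |P|=29/8
  updated: d(AGPT,X)=-21/8
4. join AGPT+X (d=-21/8) ⇒ AGPTX; edges |AGPT|=-21/16, |X|=-21/16
final tree: ((((A:-2,T:3):85/8,G:7/8):45/8,P:29/8):-21/16,X:-21/16)
total length: 153/8

153/8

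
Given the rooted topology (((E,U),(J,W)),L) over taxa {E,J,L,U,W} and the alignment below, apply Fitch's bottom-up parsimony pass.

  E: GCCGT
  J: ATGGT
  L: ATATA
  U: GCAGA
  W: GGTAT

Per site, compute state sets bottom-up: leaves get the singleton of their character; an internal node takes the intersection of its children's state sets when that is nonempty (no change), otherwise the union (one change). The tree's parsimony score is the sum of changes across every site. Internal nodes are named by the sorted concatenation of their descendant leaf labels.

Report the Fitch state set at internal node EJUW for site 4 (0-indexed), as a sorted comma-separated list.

EU@0: {G} ∩ {G} = {G} (intersection, +0)
JW@0: {A} ∪ {G} = {A,G} (union, +1)
EJUW@0: {G} ∩ {A,G} = {G} (intersection, +0)
EJLUW@0: {G} ∪ {A} = {A,G} (union, +1)
EU@1: {C} ∩ {C} = {C} (intersection, +0)
JW@1: {T} ∪ {G} = {G,T} (union, +1)
EJUW@1: {C} ∪ {G,T} = {C,G,T} (union, +1)
EJLUW@1: {C,G,T} ∩ {T} = {T} (intersection, +0)
EU@2: {C} ∪ {A} = {A,C} (union, +1)
JW@2: {G} ∪ {T} = {G,T} (union, +1)
EJUW@2: {A,C} ∪ {G,T} = {A,C,G,T} (union, +1)
EJLUW@2: {A,C,G,T} ∩ {A} = {A} (intersection, +0)
EU@3: {G} ∩ {G} = {G} (intersection, +0)
JW@3: {G} ∪ {A} = {A,G} (union, +1)
EJUW@3: {G} ∩ {A,G} = {G} (intersection, +0)
EJLUW@3: {G} ∪ {T} = {G,T} (union, +1)
EU@4: {T} ∪ {A} = {A,T} (union, +1)
JW@4: {T} ∩ {T} = {T} (intersection, +0)
EJUW@4: {A,T} ∩ {T} = {T} (intersection, +0)
EJLUW@4: {T} ∪ {A} = {A,T} (union, +1)
per-site changes: [2, 2, 3, 2, 2]; total = 11

T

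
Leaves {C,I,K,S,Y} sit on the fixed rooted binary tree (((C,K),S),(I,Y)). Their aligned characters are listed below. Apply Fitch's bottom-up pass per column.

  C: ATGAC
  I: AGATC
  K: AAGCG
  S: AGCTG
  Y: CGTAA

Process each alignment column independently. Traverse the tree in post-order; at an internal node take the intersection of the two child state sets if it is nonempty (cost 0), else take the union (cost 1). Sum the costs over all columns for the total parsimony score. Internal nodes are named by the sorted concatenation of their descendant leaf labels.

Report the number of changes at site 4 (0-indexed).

3

site 0, node CK: C={A} ∩ K={A} → {A} (+0)
site 0, node CKS: CK={A} ∩ S={A} → {A} (+0)
site 0, node IY: I={A} ∪ Y={C} → {A,C} (+1)
site 0, node CIKSY: CKS={A} ∩ IY={A,C} → {A} (+0)
site 1, node CK: C={T} ∪ K={A} → {A,T} (+1)
site 1, node CKS: CK={A,T} ∪ S={G} → {A,G,T} (+1)
site 1, node IY: I={G} ∩ Y={G} → {G} (+0)
site 1, node CIKSY: CKS={A,G,T} ∩ IY={G} → {G} (+0)
site 2, node CK: C={G} ∩ K={G} → {G} (+0)
site 2, node CKS: CK={G} ∪ S={C} → {C,G} (+1)
site 2, node IY: I={A} ∪ Y={T} → {A,T} (+1)
site 2, node CIKSY: CKS={C,G} ∪ IY={A,T} → {A,C,G,T} (+1)
site 3, node CK: C={A} ∪ K={C} → {A,C} (+1)
site 3, node CKS: CK={A,C} ∪ S={T} → {A,C,T} (+1)
site 3, node IY: I={T} ∪ Y={A} → {A,T} (+1)
site 3, node CIKSY: CKS={A,C,T} ∩ IY={A,T} → {A,T} (+0)
site 4, node CK: C={C} ∪ K={G} → {C,G} (+1)
site 4, node CKS: CK={C,G} ∩ S={G} → {G} (+0)
site 4, node IY: I={C} ∪ Y={A} → {A,C} (+1)
site 4, node CIKSY: CKS={G} ∪ IY={A,C} → {A,C,G} (+1)
per-site changes: [1, 2, 3, 3, 3]; total = 12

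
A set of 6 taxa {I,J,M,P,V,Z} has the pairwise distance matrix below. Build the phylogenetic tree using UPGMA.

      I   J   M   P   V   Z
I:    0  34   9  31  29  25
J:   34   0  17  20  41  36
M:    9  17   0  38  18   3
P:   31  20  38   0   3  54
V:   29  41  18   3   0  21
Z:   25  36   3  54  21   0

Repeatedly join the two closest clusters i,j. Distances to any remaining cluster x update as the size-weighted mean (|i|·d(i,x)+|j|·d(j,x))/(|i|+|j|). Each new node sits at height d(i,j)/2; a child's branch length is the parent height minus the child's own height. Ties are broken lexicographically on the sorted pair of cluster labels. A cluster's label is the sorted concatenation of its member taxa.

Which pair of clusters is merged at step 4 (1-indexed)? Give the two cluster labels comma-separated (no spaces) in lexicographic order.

step 1: merge (M,Z) at d=3; branch lengths M→3/2, Z→3/2; new cluster MZ
  updated: d(I,MZ)=17, d(J,MZ)=53/2, d(MZ,P)=46, d(MZ,V)=39/2
step 2: merge (P,V) at d=3; branch lengths P→3/2, V→3/2; new cluster PV
  updated: d(I,PV)=30, d(J,PV)=61/2, d(MZ,PV)=131/4
step 3: merge (I,MZ) at d=17; branch lengths I→17/2, MZ→7; new cluster IMZ
  updated: d(IMZ,J)=29, d(IMZ,PV)=191/6
step 4: merge (IMZ,J) at d=29; branch lengths IMZ→6, J→29/2; new cluster IJMZ
  updated: d(IJMZ,PV)=63/2
step 5: merge (IJMZ,PV) at d=63/2; branch lengths IJMZ→5/4, PV→57/4; new cluster IJMPVZ
final tree: (((I:17/2,(M:3/2,Z:3/2):7):6,J:29/2):5/4,(P:3/2,V:3/2):57/4)
total length: 115/2

IMZ,J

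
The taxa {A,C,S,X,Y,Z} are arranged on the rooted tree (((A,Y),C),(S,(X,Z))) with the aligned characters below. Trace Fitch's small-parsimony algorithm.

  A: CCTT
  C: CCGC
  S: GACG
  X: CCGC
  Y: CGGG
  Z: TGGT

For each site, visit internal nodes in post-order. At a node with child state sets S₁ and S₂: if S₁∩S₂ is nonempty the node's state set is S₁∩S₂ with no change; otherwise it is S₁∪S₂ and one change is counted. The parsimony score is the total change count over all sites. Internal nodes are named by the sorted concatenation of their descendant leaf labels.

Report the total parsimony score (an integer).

11

site 0, node AY: A={C} ∩ Y={C} → {C} (+0)
site 0, node ACY: AY={C} ∩ C={C} → {C} (+0)
site 0, node XZ: X={C} ∪ Z={T} → {C,T} (+1)
site 0, node SXZ: S={G} ∪ XZ={C,T} → {C,G,T} (+1)
site 0, node ACSXYZ: ACY={C} ∩ SXZ={C,G,T} → {C} (+0)
site 1, node AY: A={C} ∪ Y={G} → {C,G} (+1)
site 1, node ACY: AY={C,G} ∩ C={C} → {C} (+0)
site 1, node XZ: X={C} ∪ Z={G} → {C,G} (+1)
site 1, node SXZ: S={A} ∪ XZ={C,G} → {A,C,G} (+1)
site 1, node ACSXYZ: ACY={C} ∩ SXZ={A,C,G} → {C} (+0)
site 2, node AY: A={T} ∪ Y={G} → {G,T} (+1)
site 2, node ACY: AY={G,T} ∩ C={G} → {G} (+0)
site 2, node XZ: X={G} ∩ Z={G} → {G} (+0)
site 2, node SXZ: S={C} ∪ XZ={G} → {C,G} (+1)
site 2, node ACSXYZ: ACY={G} ∩ SXZ={C,G} → {G} (+0)
site 3, node AY: A={T} ∪ Y={G} → {G,T} (+1)
site 3, node ACY: AY={G,T} ∪ C={C} → {C,G,T} (+1)
site 3, node XZ: X={C} ∪ Z={T} → {C,T} (+1)
site 3, node SXZ: S={G} ∪ XZ={C,T} → {C,G,T} (+1)
site 3, node ACSXYZ: ACY={C,G,T} ∩ SXZ={C,G,T} → {C,G,T} (+0)
per-site changes: [2, 3, 2, 4]; total = 11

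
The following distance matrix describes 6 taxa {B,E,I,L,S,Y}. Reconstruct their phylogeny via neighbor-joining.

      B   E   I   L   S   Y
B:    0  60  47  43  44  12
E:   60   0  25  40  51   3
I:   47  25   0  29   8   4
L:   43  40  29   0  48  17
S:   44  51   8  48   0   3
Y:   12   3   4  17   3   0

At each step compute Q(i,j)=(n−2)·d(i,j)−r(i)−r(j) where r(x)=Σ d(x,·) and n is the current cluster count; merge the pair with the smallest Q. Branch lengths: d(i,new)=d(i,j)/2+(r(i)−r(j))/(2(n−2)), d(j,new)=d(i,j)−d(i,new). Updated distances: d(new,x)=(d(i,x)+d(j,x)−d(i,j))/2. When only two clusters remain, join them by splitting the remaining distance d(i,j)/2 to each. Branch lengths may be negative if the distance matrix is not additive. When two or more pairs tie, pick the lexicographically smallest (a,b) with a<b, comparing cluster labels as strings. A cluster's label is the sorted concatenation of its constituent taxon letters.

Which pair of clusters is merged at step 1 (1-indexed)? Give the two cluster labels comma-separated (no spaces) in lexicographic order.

I,S

step 1: merge (I,S) at d=8, Q=-235; branch lengths I→-9/8, S→73/8; new cluster IS
  updated: d(B,IS)=83/2, d(E,IS)=34, d(IS,L)=69/2, d(IS,Y)=-1/2
step 2: merge (B,L) at d=43, Q=-162; branch lengths B→151/6, L→107/6; new cluster BL
  updated: d(BL,E)=57/2, d(BL,IS)=33/2, d(BL,Y)=-7
step 3: merge (BL,IS) at d=33/2, Q=-55; branch lengths BL→21/4, IS→45/4; new cluster BILS
  updated: d(BILS,E)=23, d(BILS,Y)=-12
step 4: merge (BILS,E) at d=23, Q=-14; branch lengths BILS→4, E→19; new cluster BEILS
  updated: d(BEILS,Y)=-16
step 5: merge (BEILS,Y) at d=-16; branch lengths BEILS→-8, Y→-8; new cluster BEILSY
final tree: ((((B:151/6,L:107/6):21/4,(I:-9/8,S:73/8):45/4):4,E:19):-8,Y:-8)
total length: 149/2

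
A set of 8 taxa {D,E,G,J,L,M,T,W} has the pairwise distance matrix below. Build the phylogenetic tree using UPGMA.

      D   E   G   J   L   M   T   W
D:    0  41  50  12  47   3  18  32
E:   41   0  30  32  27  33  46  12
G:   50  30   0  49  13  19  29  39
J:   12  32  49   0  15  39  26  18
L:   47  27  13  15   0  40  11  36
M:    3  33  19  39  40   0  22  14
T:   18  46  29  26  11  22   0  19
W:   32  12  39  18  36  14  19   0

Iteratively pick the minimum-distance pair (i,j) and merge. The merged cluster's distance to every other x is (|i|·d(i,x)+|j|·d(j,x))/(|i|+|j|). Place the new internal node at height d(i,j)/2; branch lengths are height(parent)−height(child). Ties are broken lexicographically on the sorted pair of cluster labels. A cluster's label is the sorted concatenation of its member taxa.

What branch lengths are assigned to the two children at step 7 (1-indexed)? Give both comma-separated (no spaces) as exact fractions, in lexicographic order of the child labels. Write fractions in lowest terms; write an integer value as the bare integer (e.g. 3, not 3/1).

51/35,229/14

iteration 1: select D,M (d=3); attach at lengths (3/2, 3/2); label the merged cluster DM
  updated: d(DM,E)=37, d(DM,G)=69/2, d(DM,J)=51/2, d(DM,L)=87/2, d(DM,T)=20, d(DM,W)=23
iteration 2: select L,T (d=11); attach at lengths (11/2, 11/2); label the merged cluster LT
  updated: d(DM,LT)=127/4, d(E,LT)=73/2, d(G,LT)=21, d(J,LT)=41/2, d(LT,W)=55/2
iteration 3: select E,W (d=12); attach at lengths (6, 6); label the merged cluster EW
  updated: d(DM,EW)=30, d(EW,G)=69/2, d(EW,J)=25, d(EW,LT)=32
iteration 4: select J,LT (d=41/2); attach at lengths (41/4, 19/4); label the merged cluster JLT
  updated: d(DM,JLT)=89/3, d(EW,JLT)=89/3, d(G,JLT)=91/3
iteration 5: select DM,JLT (d=89/3); attach at lengths (40/3, 55/12); label the merged cluster DJLMT
  updated: d(DJLMT,EW)=149/5, d(DJLMT,G)=32
iteration 6: select DJLMT,EW (d=149/5); attach at lengths (1/15, 89/10); label the merged cluster DEJLMTW
  updated: d(DEJLMTW,G)=229/7
iteration 7: select DEJLMTW,G (d=229/7); attach at lengths (51/35, 229/14); label the merged cluster DEGJLMTW
final tree: ((((D:3/2,M:3/2):40/3,(J:41/4,(L:11/2,T:11/2):19/4):55/12):1/15,(E:6,W:6):89/10):51/35,G:229/14)
total length: 35993/420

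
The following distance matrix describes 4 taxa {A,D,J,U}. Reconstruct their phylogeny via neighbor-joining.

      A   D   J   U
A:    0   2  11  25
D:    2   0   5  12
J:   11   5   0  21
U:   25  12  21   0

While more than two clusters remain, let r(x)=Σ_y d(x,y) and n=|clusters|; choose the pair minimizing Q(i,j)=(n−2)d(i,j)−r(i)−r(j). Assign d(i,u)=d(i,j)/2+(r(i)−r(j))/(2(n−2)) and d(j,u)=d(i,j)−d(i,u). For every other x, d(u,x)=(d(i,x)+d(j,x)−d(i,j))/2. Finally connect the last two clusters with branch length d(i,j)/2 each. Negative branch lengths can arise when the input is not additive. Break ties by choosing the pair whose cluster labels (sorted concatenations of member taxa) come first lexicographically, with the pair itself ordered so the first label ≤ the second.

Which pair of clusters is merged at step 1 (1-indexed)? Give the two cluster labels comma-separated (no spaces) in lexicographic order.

iteration 1: select A,D (d=2, Q=-53); attach at lengths (23/4, -15/4); label the merged cluster AD
  updated: d(AD,J)=7, d(AD,U)=35/2
iteration 2: select AD,J (d=7, Q=-91/2); attach at lengths (7/4, 21/4); label the merged cluster ADJ
  updated: d(ADJ,U)=63/4
iteration 3: select ADJ,U (d=63/4); attach at lengths (63/8, 63/8); label the merged cluster ADJU
final tree: (((A:23/4,D:-15/4):7/4,J:21/4):63/8,U:63/8)
total length: 99/4

A,D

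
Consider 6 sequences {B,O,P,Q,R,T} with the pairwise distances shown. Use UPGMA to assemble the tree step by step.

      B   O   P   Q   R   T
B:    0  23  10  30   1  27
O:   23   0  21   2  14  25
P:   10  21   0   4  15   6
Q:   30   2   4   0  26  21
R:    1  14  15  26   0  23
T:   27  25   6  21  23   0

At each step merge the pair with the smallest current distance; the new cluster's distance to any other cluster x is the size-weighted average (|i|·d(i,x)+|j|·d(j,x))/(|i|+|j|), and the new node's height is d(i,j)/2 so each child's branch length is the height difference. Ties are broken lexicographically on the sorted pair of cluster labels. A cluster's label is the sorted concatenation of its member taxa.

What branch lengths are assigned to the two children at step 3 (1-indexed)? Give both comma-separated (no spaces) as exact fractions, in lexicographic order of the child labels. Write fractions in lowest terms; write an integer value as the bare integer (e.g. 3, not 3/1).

step 1: merge (B,R) at d=1; branch lengths B→1/2, R→1/2; new cluster BR
  updated: d(BR,O)=37/2, d(BR,P)=25/2, d(BR,Q)=28, d(BR,T)=25
step 2: merge (O,Q) at d=2; branch lengths O→1, Q→1; new cluster OQ
  updated: d(BR,OQ)=93/4, d(OQ,P)=25/2, d(OQ,T)=23
step 3: merge (P,T) at d=6; branch lengths P→3, T→3; new cluster PT
  updated: d(BR,PT)=75/4, d(OQ,PT)=71/4
step 4: merge (OQ,PT) at d=71/4; branch lengths OQ→63/8, PT→47/8; new cluster OPQT
  updated: d(BR,OPQT)=21
step 5: merge (BR,OPQT) at d=21; branch lengths BR→10, OPQT→13/8; new cluster BOPQRT
final tree: ((B:1/2,R:1/2):10,((O:1,Q:1):63/8,(P:3,T:3):47/8):13/8)
total length: 275/8

3,3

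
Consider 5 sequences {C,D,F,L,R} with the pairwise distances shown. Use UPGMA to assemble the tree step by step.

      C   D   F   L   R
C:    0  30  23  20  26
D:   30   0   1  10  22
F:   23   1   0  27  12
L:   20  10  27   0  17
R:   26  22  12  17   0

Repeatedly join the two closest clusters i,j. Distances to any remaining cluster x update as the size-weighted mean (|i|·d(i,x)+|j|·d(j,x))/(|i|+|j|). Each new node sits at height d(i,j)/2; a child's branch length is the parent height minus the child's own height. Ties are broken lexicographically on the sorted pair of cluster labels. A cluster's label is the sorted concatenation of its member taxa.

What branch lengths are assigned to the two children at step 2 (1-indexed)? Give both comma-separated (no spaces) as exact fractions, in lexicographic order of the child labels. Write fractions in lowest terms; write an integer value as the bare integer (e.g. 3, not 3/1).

8,17/2

step 1: merge (D,F) at d=1; branch lengths D→1/2, F→1/2; new cluster DF
  updated: d(C,DF)=53/2, d(DF,L)=37/2, d(DF,R)=17
step 2: merge (DF,R) at d=17; branch lengths DF→8, R→17/2; new cluster DFR
  updated: d(C,DFR)=79/3, d(DFR,L)=18
step 3: merge (DFR,L) at d=18; branch lengths DFR→1/2, L→9; new cluster DFLR
  updated: d(C,DFLR)=99/4
step 4: merge (C,DFLR) at d=99/4; branch lengths C→99/8, DFLR→27/8; new cluster CDFLR
final tree: (C:99/8,(((D:1/2,F:1/2):8,R:17/2):1/2,L:9):27/8)
total length: 171/4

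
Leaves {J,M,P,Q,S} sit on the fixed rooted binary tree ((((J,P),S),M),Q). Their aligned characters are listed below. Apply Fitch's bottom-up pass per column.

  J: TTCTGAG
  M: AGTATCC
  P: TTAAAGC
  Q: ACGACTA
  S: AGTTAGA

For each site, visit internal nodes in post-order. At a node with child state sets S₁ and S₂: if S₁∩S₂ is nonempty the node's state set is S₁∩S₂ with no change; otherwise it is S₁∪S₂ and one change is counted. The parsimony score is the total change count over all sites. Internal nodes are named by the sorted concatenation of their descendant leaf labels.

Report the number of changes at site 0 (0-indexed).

JP@0: {T} ∩ {T} = {T} (intersection, +0)
JPS@0: {T} ∪ {A} = {A,T} (union, +1)
JMPS@0: {A,T} ∩ {A} = {A} (intersection, +0)
JMPQS@0: {A} ∩ {A} = {A} (intersection, +0)
JP@1: {T} ∩ {T} = {T} (intersection, +0)
JPS@1: {T} ∪ {G} = {G,T} (union, +1)
JMPS@1: {G,T} ∩ {G} = {G} (intersection, +0)
JMPQS@1: {G} ∪ {C} = {C,G} (union, +1)
JP@2: {C} ∪ {A} = {A,C} (union, +1)
JPS@2: {A,C} ∪ {T} = {A,C,T} (union, +1)
JMPS@2: {A,C,T} ∩ {T} = {T} (intersection, +0)
JMPQS@2: {T} ∪ {G} = {G,T} (union, +1)
JP@3: {T} ∪ {A} = {A,T} (union, +1)
JPS@3: {A,T} ∩ {T} = {T} (intersection, +0)
JMPS@3: {T} ∪ {A} = {A,T} (union, +1)
JMPQS@3: {A,T} ∩ {A} = {A} (intersection, +0)
JP@4: {G} ∪ {A} = {A,G} (union, +1)
JPS@4: {A,G} ∩ {A} = {A} (intersection, +0)
JMPS@4: {A} ∪ {T} = {A,T} (union, +1)
JMPQS@4: {A,T} ∪ {C} = {A,C,T} (union, +1)
JP@5: {A} ∪ {G} = {A,G} (union, +1)
JPS@5: {A,G} ∩ {G} = {G} (intersection, +0)
JMPS@5: {G} ∪ {C} = {C,G} (union, +1)
JMPQS@5: {C,G} ∪ {T} = {C,G,T} (union, +1)
JP@6: {G} ∪ {C} = {C,G} (union, +1)
JPS@6: {C,G} ∪ {A} = {A,C,G} (union, +1)
JMPS@6: {A,C,G} ∩ {C} = {C} (intersection, +0)
JMPQS@6: {C} ∪ {A} = {A,C} (union, +1)
per-site changes: [1, 2, 3, 2, 3, 3, 3]; total = 17

1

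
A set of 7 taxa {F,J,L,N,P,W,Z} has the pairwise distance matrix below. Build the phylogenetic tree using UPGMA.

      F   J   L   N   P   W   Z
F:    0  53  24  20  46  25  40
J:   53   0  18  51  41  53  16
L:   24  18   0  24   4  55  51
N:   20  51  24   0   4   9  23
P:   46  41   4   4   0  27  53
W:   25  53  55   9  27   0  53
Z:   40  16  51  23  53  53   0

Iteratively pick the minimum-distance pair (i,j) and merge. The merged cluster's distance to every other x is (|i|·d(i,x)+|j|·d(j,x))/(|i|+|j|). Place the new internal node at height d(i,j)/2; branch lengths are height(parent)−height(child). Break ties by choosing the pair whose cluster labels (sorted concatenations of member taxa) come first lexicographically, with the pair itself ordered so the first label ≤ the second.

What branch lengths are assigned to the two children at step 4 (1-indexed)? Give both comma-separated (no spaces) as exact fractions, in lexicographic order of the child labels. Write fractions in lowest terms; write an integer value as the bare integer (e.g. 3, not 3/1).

1. join L+P (d=4) ⇒ LP; edges |L|=2, |P|=2
  updated: d(F,LP)=35, d(J,LP)=59/2, d(LP,N)=14, d(LP,W)=41, d(LP,Z)=52
2. join N+W (d=9) ⇒ NW; edges |N|=9/2, |W|=9/2
  updated: d(F,NW)=45/2, d(J,NW)=52, d(LP,NW)=55/2, d(NW,Z)=38
3. join J+Z (d=16) ⇒ JZ; edges |J|=8, |Z|=8
  updated: d(F,JZ)=93/2, d(JZ,LP)=163/4, d(JZ,NW)=45
4. join F+NW (d=45/2) ⇒ FNW; edges |F|=45/4, |NW|=27/4
  updated: d(FNW,JZ)=91/2, d(FNW,LP)=30
5. join FNW+LP (d=30) ⇒ FLNPW; edges |FNW|=15/4, |LP|=13
  updated: d(FLNPW,JZ)=218/5
6. join FLNPW+JZ (d=218/5) ⇒ FJLNPWZ; edges |FLNPW|=34/5, |JZ|=69/5
final tree: (((F:45/4,(N:9/2,W:9/2):27/4):15/4,(L:2,P:2):13):34/5,(J:8,Z:8):69/5)
total length: 1687/20

45/4,27/4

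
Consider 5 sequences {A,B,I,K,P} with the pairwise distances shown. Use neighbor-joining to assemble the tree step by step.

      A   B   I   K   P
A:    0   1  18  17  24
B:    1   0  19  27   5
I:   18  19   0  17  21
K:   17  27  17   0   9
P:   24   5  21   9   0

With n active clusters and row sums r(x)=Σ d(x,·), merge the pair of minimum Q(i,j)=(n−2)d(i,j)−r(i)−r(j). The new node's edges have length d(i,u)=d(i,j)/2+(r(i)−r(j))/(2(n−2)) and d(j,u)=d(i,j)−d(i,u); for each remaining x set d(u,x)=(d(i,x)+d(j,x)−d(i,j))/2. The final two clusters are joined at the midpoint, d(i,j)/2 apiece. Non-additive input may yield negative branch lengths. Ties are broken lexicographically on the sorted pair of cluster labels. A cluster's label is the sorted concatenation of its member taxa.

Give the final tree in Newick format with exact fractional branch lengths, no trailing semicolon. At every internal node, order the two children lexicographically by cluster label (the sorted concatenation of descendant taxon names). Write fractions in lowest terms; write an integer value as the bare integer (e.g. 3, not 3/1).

((((A:11/6,B:-5/6):67/8,I:77/8):39/8,K:43/8):29/16,P:29/16)

iteration 1: select A,B (d=1, Q=-109); attach at lengths (11/6, -5/6); label the merged cluster AB
  updated: d(AB,I)=18, d(AB,K)=43/2, d(AB,P)=14
iteration 2: select AB,I (d=18, Q=-147/2); attach at lengths (67/8, 77/8); label the merged cluster ABI
  updated: d(ABI,K)=41/4, d(ABI,P)=17/2
iteration 3: select ABI,K (d=41/4, Q=-111/4); attach at lengths (39/8, 43/8); label the merged cluster ABIK
  updated: d(ABIK,P)=29/8
iteration 4: select ABIK,P (d=29/8); attach at lengths (29/16, 29/16); label the merged cluster ABIKP
final tree: ((((A:11/6,B:-5/6):67/8,I:77/8):39/8,K:43/8):29/16,P:29/16)
total length: 263/8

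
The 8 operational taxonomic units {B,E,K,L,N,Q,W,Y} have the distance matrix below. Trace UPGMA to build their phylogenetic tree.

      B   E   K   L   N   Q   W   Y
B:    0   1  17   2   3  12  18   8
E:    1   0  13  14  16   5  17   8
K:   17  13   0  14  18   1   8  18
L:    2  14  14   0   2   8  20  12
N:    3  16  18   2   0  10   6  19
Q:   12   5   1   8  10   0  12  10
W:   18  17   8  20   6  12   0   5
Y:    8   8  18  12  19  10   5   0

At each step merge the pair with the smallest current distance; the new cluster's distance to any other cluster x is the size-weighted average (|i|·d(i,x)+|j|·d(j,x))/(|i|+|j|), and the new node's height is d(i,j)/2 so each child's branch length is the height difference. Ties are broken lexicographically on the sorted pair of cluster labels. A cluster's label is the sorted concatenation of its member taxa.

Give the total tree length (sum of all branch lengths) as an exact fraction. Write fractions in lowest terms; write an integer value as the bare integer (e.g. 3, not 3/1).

443/16

iteration 1: select B,E (d=1); attach at lengths (1/2, 1/2); label the merged cluster BE
  updated: d(BE,K)=15, d(BE,L)=8, d(BE,N)=19/2, d(BE,Q)=17/2, d(BE,W)=35/2, d(BE,Y)=8
iteration 2: select K,Q (d=1); attach at lengths (1/2, 1/2); label the merged cluster KQ
  updated: d(BE,KQ)=47/4, d(KQ,L)=11, d(KQ,N)=14, d(KQ,W)=10, d(KQ,Y)=14
iteration 3: select L,N (d=2); attach at lengths (1, 1); label the merged cluster LN
  updated: d(BE,LN)=35/4, d(KQ,LN)=25/2, d(LN,W)=13, d(LN,Y)=31/2
iteration 4: select W,Y (d=5); attach at lengths (5/2, 5/2); label the merged cluster WY
  updated: d(BE,WY)=51/4, d(KQ,WY)=12, d(LN,WY)=57/4
iteration 5: select BE,LN (d=35/4); attach at lengths (31/8, 27/8); label the merged cluster BELN
  updated: d(BELN,KQ)=97/8, d(BELN,WY)=27/2
iteration 6: select KQ,WY (d=12); attach at lengths (11/2, 7/2); label the merged cluster KQWY
  updated: d(BELN,KQWY)=205/16
iteration 7: select BELN,KQWY (d=205/16); attach at lengths (65/32, 13/32); label the merged cluster BEKLNQWY
final tree: (((B:1/2,E:1/2):31/8,(L:1,N:1):27/8):65/32,((K:1/2,Q:1/2):11/2,(W:5/2,Y:5/2):7/2):13/32)
total length: 443/16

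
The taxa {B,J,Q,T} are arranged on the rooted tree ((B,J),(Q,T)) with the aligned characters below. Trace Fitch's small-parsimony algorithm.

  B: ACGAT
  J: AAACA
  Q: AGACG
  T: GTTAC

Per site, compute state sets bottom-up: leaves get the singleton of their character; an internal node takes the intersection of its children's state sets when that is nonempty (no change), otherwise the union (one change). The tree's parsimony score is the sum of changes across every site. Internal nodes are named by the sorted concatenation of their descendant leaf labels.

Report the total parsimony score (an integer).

11

[col 0] BJ: children B:{A}, J:{A} ∩→ {A}; cost 0
[col 0] QT: children Q:{A}, T:{G} ∪→ {A,G}; cost 1
[col 0] BJQT: children BJ:{A}, QT:{A,G} ∩→ {A}; cost 0
[col 1] BJ: children B:{C}, J:{A} ∪→ {A,C}; cost 1
[col 1] QT: children Q:{G}, T:{T} ∪→ {G,T}; cost 1
[col 1] BJQT: children BJ:{A,C}, QT:{G,T} ∪→ {A,C,G,T}; cost 1
[col 2] BJ: children B:{G}, J:{A} ∪→ {A,G}; cost 1
[col 2] QT: children Q:{A}, T:{T} ∪→ {A,T}; cost 1
[col 2] BJQT: children BJ:{A,G}, QT:{A,T} ∩→ {A}; cost 0
[col 3] BJ: children B:{A}, J:{C} ∪→ {A,C}; cost 1
[col 3] QT: children Q:{C}, T:{A} ∪→ {A,C}; cost 1
[col 3] BJQT: children BJ:{A,C}, QT:{A,C} ∩→ {A,C}; cost 0
[col 4] BJ: children B:{T}, J:{A} ∪→ {A,T}; cost 1
[col 4] QT: children Q:{G}, T:{C} ∪→ {C,G}; cost 1
[col 4] BJQT: children BJ:{A,T}, QT:{C,G} ∪→ {A,C,G,T}; cost 1
per-site changes: [1, 3, 2, 2, 3]; total = 11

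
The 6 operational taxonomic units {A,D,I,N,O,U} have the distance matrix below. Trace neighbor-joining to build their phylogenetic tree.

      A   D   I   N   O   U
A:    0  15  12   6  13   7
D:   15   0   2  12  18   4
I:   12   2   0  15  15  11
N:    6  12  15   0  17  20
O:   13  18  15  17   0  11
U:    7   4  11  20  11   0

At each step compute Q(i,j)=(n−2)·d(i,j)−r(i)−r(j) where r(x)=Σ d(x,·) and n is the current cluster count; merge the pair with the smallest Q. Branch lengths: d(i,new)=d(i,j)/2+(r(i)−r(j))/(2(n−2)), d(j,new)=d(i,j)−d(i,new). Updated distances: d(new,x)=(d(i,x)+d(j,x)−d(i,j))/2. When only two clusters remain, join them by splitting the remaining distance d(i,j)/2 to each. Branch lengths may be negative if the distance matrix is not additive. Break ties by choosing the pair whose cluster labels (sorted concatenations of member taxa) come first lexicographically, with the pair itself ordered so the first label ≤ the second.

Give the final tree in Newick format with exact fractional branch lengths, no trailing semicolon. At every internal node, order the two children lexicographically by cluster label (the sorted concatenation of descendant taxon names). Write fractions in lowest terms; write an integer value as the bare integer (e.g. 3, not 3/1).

((((A:7/8,N:41/8):35/8,O:61/8):19/8,(D:1/3,I:5/3):33/8):19/16,U:19/16)

iteration 1: select A,N (d=6, Q=-99); attach at lengths (7/8, 41/8); label the merged cluster AN
  updated: d(AN,D)=21/2, d(AN,I)=21/2, d(AN,O)=12, d(AN,U)=21/2
iteration 2: select D,I (d=2, Q=-67); attach at lengths (1/3, 5/3); label the merged cluster DI
  updated: d(AN,DI)=19/2, d(DI,O)=31/2, d(DI,U)=13/2
iteration 3: select AN,O (d=12, Q=-93/2); attach at lengths (35/8, 61/8); label the merged cluster ANO
  updated: d(ANO,DI)=13/2, d(ANO,U)=19/4
iteration 4: select ANO,DI (d=13/2, Q=-71/4); attach at lengths (19/8, 33/8); label the merged cluster ADINO
  updated: d(ADINO,U)=19/8
iteration 5: select ADINO,U (d=19/8); attach at lengths (19/16, 19/16); label the merged cluster ADINOU
final tree: ((((A:7/8,N:41/8):35/8,O:61/8):19/8,(D:1/3,I:5/3):33/8):19/16,U:19/16)
total length: 231/8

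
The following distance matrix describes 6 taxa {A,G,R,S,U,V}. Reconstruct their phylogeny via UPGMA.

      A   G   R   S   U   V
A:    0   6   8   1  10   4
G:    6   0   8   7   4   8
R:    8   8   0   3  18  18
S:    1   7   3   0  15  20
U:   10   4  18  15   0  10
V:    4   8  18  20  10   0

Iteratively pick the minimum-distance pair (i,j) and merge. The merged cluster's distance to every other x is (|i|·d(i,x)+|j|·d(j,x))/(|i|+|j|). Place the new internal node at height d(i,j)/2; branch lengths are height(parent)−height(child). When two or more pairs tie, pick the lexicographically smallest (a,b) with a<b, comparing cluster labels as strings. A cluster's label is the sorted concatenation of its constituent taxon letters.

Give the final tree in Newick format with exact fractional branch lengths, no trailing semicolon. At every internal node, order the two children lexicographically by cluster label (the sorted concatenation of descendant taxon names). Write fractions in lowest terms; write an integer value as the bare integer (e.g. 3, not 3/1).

(((A:1/2,S:1/2):9/4,R:11/4):113/36,((G:2,U:2):5/2,V:9/2):25/18)

1. join A+S (d=1) ⇒ AS; edges |A|=1/2, |S|=1/2
  updated: d(AS,G)=13/2, d(AS,R)=11/2, d(AS,U)=25/2, d(AS,V)=12
2. join G+U (d=4) ⇒ GU; edges |G|=2, |U|=2
  updated: d(AS,GU)=19/2, d(GU,R)=13, d(GU,V)=9
3. join AS+R (d=11/2) ⇒ ARS; edges |AS|=9/4, |R|=11/4
  updated: d(ARS,GU)=32/3, d(ARS,V)=14
4. join GU+V (d=9) ⇒ GUV; edges |GU|=5/2, |V|=9/2
  updated: d(ARS,GUV)=106/9
5. join ARS+GUV (d=106/9) ⇒ AGRSUV; edges |ARS|=113/36, |GUV|=25/18
final tree: (((A:1/2,S:1/2):9/4,R:11/4):113/36,((G:2,U:2):5/2,V:9/2):25/18)
total length: 775/36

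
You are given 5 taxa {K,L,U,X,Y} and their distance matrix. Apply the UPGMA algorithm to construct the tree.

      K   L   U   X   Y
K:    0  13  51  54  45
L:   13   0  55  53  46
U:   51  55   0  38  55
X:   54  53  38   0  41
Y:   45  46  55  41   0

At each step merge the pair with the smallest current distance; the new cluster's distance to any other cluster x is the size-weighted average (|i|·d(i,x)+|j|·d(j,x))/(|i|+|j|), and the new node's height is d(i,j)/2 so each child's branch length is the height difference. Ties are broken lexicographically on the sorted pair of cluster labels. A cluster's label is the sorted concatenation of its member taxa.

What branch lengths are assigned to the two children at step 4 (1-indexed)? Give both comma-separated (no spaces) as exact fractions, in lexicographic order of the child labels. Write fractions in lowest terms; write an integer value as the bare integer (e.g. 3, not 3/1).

3,27/4

step 1: merge (K,L) at d=13; branch lengths K→13/2, L→13/2; new cluster KL
  updated: d(KL,U)=53, d(KL,X)=107/2, d(KL,Y)=91/2
step 2: merge (U,X) at d=38; branch lengths U→19, X→19; new cluster UX
  updated: d(KL,UX)=213/4, d(UX,Y)=48
step 3: merge (KL,Y) at d=91/2; branch lengths KL→65/4, Y→91/4; new cluster KLY
  updated: d(KLY,UX)=103/2
step 4: merge (KLY,UX) at d=103/2; branch lengths KLY→3, UX→27/4; new cluster KLUXY
final tree: (((K:13/2,L:13/2):65/4,Y:91/4):3,(U:19,X:19):27/4)
total length: 399/4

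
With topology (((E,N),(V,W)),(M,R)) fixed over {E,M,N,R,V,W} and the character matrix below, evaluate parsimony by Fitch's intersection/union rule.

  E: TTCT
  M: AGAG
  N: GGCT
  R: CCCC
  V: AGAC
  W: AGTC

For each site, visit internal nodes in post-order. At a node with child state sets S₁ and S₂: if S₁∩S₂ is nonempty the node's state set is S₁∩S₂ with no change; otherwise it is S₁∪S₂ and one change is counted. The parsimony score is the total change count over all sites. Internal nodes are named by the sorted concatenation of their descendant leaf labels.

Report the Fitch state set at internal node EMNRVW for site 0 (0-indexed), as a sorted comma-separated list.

[col 0] EN: children E:{T}, N:{G} ∪→ {G,T}; cost 1
[col 0] VW: children V:{A}, W:{A} ∩→ {A}; cost 0
[col 0] ENVW: children EN:{G,T}, VW:{A} ∪→ {A,G,T}; cost 1
[col 0] MR: children M:{A}, R:{C} ∪→ {A,C}; cost 1
[col 0] EMNRVW: children ENVW:{A,G,T}, MR:{A,C} ∩→ {A}; cost 0
[col 1] EN: children E:{T}, N:{G} ∪→ {G,T}; cost 1
[col 1] VW: children V:{G}, W:{G} ∩→ {G}; cost 0
[col 1] ENVW: children EN:{G,T}, VW:{G} ∩→ {G}; cost 0
[col 1] MR: children M:{G}, R:{C} ∪→ {C,G}; cost 1
[col 1] EMNRVW: children ENVW:{G}, MR:{C,G} ∩→ {G}; cost 0
[col 2] EN: children E:{C}, N:{C} ∩→ {C}; cost 0
[col 2] VW: children V:{A}, W:{T} ∪→ {A,T}; cost 1
[col 2] ENVW: children EN:{C}, VW:{A,T} ∪→ {A,C,T}; cost 1
[col 2] MR: children M:{A}, R:{C} ∪→ {A,C}; cost 1
[col 2] EMNRVW: children ENVW:{A,C,T}, MR:{A,C} ∩→ {A,C}; cost 0
[col 3] EN: children E:{T}, N:{T} ∩→ {T}; cost 0
[col 3] VW: children V:{C}, W:{C} ∩→ {C}; cost 0
[col 3] ENVW: children EN:{T}, VW:{C} ∪→ {C,T}; cost 1
[col 3] MR: children M:{G}, R:{C} ∪→ {C,G}; cost 1
[col 3] EMNRVW: children ENVW:{C,T}, MR:{C,G} ∩→ {C}; cost 0
per-site changes: [3, 2, 3, 2]; total = 10

A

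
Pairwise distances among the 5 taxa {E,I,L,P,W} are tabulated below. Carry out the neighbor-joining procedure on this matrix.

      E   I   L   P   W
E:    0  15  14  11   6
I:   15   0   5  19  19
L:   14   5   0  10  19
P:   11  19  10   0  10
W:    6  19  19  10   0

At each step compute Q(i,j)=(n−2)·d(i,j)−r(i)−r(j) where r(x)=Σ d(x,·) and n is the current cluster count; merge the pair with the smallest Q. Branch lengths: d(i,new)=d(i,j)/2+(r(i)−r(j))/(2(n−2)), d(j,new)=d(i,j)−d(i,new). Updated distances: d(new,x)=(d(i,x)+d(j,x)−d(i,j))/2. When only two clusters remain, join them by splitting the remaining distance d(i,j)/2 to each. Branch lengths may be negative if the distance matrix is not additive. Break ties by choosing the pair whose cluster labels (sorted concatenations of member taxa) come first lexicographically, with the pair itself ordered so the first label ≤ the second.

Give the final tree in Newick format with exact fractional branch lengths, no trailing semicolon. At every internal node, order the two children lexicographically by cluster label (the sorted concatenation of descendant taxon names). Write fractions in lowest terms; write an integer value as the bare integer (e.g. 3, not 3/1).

(((E:17/8,W:31/8):27/8,(I:25/6,L:5/6):63/8):33/16,P:33/16)

1. join I+L (d=5, Q=-91) ⇒ IL; edges |I|=25/6, |L|=5/6
  updated: d(E,IL)=12, d(IL,P)=12, d(IL,W)=33/2
2. join E+W (d=6, Q=-99/2) ⇒ EW; edges |E|=17/8, |W|=31/8
  updated: d(EW,IL)=45/4, d(EW,P)=15/2
3. join EW+IL (d=45/4, Q=-123/4) ⇒ EILW; edges |EW|=27/8, |IL|=63/8
  updated: d(EILW,P)=33/8
4. join EILW+P (d=33/8) ⇒ EILPW; edges |EILW|=33/16, |P|=33/16
final tree: (((E:17/8,W:31/8):27/8,(I:25/6,L:5/6):63/8):33/16,P:33/16)
total length: 211/8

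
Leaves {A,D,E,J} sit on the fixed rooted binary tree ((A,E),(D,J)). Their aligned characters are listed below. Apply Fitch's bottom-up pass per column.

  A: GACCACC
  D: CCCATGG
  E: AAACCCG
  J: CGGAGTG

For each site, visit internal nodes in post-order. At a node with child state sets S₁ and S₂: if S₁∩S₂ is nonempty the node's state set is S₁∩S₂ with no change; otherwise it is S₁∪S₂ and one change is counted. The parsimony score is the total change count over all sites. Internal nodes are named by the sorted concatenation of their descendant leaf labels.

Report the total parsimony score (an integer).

13

site 0, node AE: A={G} ∪ E={A} → {A,G} (+1)
site 0, node DJ: D={C} ∩ J={C} → {C} (+0)
site 0, node ADEJ: AE={A,G} ∪ DJ={C} → {A,C,G} (+1)
site 1, node AE: A={A} ∩ E={A} → {A} (+0)
site 1, node DJ: D={C} ∪ J={G} → {C,G} (+1)
site 1, node ADEJ: AE={A} ∪ DJ={C,G} → {A,C,G} (+1)
site 2, node AE: A={C} ∪ E={A} → {A,C} (+1)
site 2, node DJ: D={C} ∪ J={G} → {C,G} (+1)
site 2, node ADEJ: AE={A,C} ∩ DJ={C,G} → {C} (+0)
site 3, node AE: A={C} ∩ E={C} → {C} (+0)
site 3, node DJ: D={A} ∩ J={A} → {A} (+0)
site 3, node ADEJ: AE={C} ∪ DJ={A} → {A,C} (+1)
site 4, node AE: A={A} ∪ E={C} → {A,C} (+1)
site 4, node DJ: D={T} ∪ J={G} → {G,T} (+1)
site 4, node ADEJ: AE={A,C} ∪ DJ={G,T} → {A,C,G,T} (+1)
site 5, node AE: A={C} ∩ E={C} → {C} (+0)
site 5, node DJ: D={G} ∪ J={T} → {G,T} (+1)
site 5, node ADEJ: AE={C} ∪ DJ={G,T} → {C,G,T} (+1)
site 6, node AE: A={C} ∪ E={G} → {C,G} (+1)
site 6, node DJ: D={G} ∩ J={G} → {G} (+0)
site 6, node ADEJ: AE={C,G} ∩ DJ={G} → {G} (+0)
per-site changes: [2, 2, 2, 1, 3, 2, 1]; total = 13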